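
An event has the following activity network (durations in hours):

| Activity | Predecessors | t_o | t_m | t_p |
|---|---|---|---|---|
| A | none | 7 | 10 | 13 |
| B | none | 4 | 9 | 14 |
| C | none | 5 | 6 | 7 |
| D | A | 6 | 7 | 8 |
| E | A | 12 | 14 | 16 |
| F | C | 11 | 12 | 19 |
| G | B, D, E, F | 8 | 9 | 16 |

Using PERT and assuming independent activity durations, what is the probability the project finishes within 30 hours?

0.013

te_A = (7 + 4·10 + 13)/6 = 60/6 = 10; σ²_A = ((13−7)/6)² = 1.000
te_B = (4 + 4·9 + 14)/6 = 54/6 = 9; σ²_B = ((14−4)/6)² = 2.778
te_C = (5 + 4·6 + 7)/6 = 36/6 = 6; σ²_C = ((7−5)/6)² = 0.111
te_D = (6 + 4·7 + 8)/6 = 42/6 = 7; σ²_D = ((8−6)/6)² = 0.111
te_E = (12 + 4·14 + 16)/6 = 84/6 = 14; σ²_E = ((16−12)/6)² = 0.444
te_F = (11 + 4·12 + 19)/6 = 78/6 = 13; σ²_F = ((19−11)/6)² = 1.778
te_G = (8 + 4·9 + 16)/6 = 60/6 = 10; σ²_G = ((16−8)/6)² = 1.778

Forward pass:
ES_A = 0; EF_A = 10
ES_B = 0; EF_B = 9
ES_C = 0; EF_C = 6
ES_D = 10; EF_D = 10+7 = 17
ES_E = 10; EF_E = 10+14 = 24
ES_F = 6; EF_F = 6+13 = 19
ES_G = max(EF_B=9, EF_D=17, EF_E=24, EF_F=19) = 24; EF_G = 24+10 = 34
Expected project duration μ = 34 hours. Critical path: A → E → G.

Variance along critical path = 1.000 + 0.444 + 1.778 = 3.222; σ = √3.222 = 1.795 hours.
Z = (30 − 34) / 1.795 = -2.228
P(T ≤ 30) = Φ(-2.228) ≈ 0.013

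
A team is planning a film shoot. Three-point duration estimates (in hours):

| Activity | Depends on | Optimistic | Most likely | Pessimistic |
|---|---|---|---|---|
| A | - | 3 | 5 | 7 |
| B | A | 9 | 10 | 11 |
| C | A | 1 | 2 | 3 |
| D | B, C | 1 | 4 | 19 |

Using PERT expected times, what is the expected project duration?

te_A = (3 + 4·5 + 7)/6 = 30/6 = 5
te_B = (9 + 4·10 + 11)/6 = 60/6 = 10
te_C = (1 + 4·2 + 3)/6 = 12/6 = 2
te_D = (1 + 4·4 + 19)/6 = 36/6 = 6

Forward pass:
ES_A = 0; EF_A = 5
ES_B = 5; EF_B = 5+10 = 15
ES_C = 5; EF_C = 5+2 = 7
ES_D = max(EF_B=15, EF_C=7) = 15; EF_D = 15+6 = 21
Expected project duration μ = 21 hours. Critical path: A → B → D.

21 hours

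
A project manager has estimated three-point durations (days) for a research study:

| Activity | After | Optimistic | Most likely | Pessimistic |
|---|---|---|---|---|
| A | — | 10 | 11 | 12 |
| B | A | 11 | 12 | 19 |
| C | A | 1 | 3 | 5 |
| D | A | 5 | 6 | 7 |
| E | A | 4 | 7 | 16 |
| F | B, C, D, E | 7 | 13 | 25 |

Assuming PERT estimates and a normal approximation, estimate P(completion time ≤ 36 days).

0.272

te_A = (10 + 4·11 + 12)/6 = 66/6 = 11; σ²_A = ((12−10)/6)² = 0.111
te_B = (11 + 4·12 + 19)/6 = 78/6 = 13; σ²_B = ((19−11)/6)² = 1.778
te_C = (1 + 4·3 + 5)/6 = 18/6 = 3; σ²_C = ((5−1)/6)² = 0.444
te_D = (5 + 4·6 + 7)/6 = 36/6 = 6; σ²_D = ((7−5)/6)² = 0.111
te_E = (4 + 4·7 + 16)/6 = 48/6 = 8; σ²_E = ((16−4)/6)² = 4.000
te_F = (7 + 4·13 + 25)/6 = 84/6 = 14; σ²_F = ((25−7)/6)² = 9.000

Forward pass:
ES_A = 0; EF_A = 11
ES_B = 11; EF_B = 11+13 = 24
ES_C = 11; EF_C = 11+3 = 14
ES_D = 11; EF_D = 11+6 = 17
ES_E = 11; EF_E = 11+8 = 19
ES_F = max(EF_B=24, EF_C=14, EF_D=17, EF_E=19) = 24; EF_F = 24+14 = 38
Expected project duration μ = 38 days. Critical path: A → B → F.

Variance along critical path = 0.111 + 1.778 + 9.000 = 10.889; σ = √10.889 = 3.300 days.
Z = (36 − 38) / 3.300 = -0.606
P(T ≤ 36) = Φ(-0.606) ≈ 0.272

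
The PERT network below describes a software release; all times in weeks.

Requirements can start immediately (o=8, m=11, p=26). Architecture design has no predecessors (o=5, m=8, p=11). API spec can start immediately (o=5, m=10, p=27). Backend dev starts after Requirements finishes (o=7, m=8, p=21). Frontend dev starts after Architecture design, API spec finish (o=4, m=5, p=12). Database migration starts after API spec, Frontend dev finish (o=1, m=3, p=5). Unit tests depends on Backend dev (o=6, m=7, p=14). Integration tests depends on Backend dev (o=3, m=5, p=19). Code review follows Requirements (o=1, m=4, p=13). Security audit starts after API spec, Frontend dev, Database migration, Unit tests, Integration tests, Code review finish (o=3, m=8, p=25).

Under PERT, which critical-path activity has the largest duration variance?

te_Requirements = (8 + 4·11 + 26)/6 = 78/6 = 13; σ²_Requirements = ((26−8)/6)² = 9.000
te_Architecture design = (5 + 4·8 + 11)/6 = 48/6 = 8; σ²_Architecture design = ((11−5)/6)² = 1.000
te_API spec = (5 + 4·10 + 27)/6 = 72/6 = 12; σ²_API spec = ((27−5)/6)² = 13.444
te_Backend dev = (7 + 4·8 + 21)/6 = 60/6 = 10; σ²_Backend dev = ((21−7)/6)² = 5.444
te_Frontend dev = (4 + 4·5 + 12)/6 = 36/6 = 6; σ²_Frontend dev = ((12−4)/6)² = 1.778
te_Database migration = (1 + 4·3 + 5)/6 = 18/6 = 3; σ²_Database migration = ((5−1)/6)² = 0.444
te_Unit tests = (6 + 4·7 + 14)/6 = 48/6 = 8; σ²_Unit tests = ((14−6)/6)² = 1.778
te_Integration tests = (3 + 4·5 + 19)/6 = 42/6 = 7; σ²_Integration tests = ((19−3)/6)² = 7.111
te_Code review = (1 + 4·4 + 13)/6 = 30/6 = 5; σ²_Code review = ((13−1)/6)² = 4.000
te_Security audit = (3 + 4·8 + 25)/6 = 60/6 = 10; σ²_Security audit = ((25−3)/6)² = 13.444

Forward pass:
ES_Requirements = 0; EF_Requirements = 13
ES_Architecture design = 0; EF_Architecture design = 8
ES_API spec = 0; EF_API spec = 12
ES_Backend dev = 13; EF_Backend dev = 13+10 = 23
ES_Frontend dev = max(EF_Architecture design=8, EF_API spec=12) = 12; EF_Frontend dev = 12+6 = 18
ES_Database migration = max(EF_API spec=12, EF_Frontend dev=18) = 18; EF_Database migration = 18+3 = 21
ES_Unit tests = 23; EF_Unit tests = 23+8 = 31
ES_Integration tests = 23; EF_Integration tests = 23+7 = 30
ES_Code review = 13; EF_Code review = 13+5 = 18
ES_Security audit = max(EF_API spec=12, EF_Frontend dev=18, EF_Database migration=21, EF_Unit tests=31, EF_Integration tests=30, EF_Code review=18) = 31; EF_Security audit = 31+10 = 41
Expected project duration μ = 41 weeks. Critical path: Requirements → Backend dev → Unit tests → Security audit.

Variances on critical path: σ²_Requirements=9.000, σ²_Backend dev=5.444, σ²_Unit tests=1.778, σ²_Security audit=13.444.
Largest is σ²_Security audit = 13.444.

Security audit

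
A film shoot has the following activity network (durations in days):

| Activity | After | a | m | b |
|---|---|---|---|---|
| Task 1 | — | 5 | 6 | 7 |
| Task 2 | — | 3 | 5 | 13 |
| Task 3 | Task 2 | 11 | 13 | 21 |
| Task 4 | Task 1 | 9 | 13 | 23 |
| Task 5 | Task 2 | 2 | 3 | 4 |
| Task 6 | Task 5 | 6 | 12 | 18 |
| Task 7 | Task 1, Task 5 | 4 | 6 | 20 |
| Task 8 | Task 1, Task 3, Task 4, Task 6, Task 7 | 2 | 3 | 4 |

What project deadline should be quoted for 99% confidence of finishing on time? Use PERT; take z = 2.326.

te_Task 1 = (5 + 4·6 + 7)/6 = 36/6 = 6; σ²_Task 1 = ((7−5)/6)² = 0.111
te_Task 2 = (3 + 4·5 + 13)/6 = 36/6 = 6; σ²_Task 2 = ((13−3)/6)² = 2.778
te_Task 3 = (11 + 4·13 + 21)/6 = 84/6 = 14; σ²_Task 3 = ((21−11)/6)² = 2.778
te_Task 4 = (9 + 4·13 + 23)/6 = 84/6 = 14; σ²_Task 4 = ((23−9)/6)² = 5.444
te_Task 5 = (2 + 4·3 + 4)/6 = 18/6 = 3; σ²_Task 5 = ((4−2)/6)² = 0.111
te_Task 6 = (6 + 4·12 + 18)/6 = 72/6 = 12; σ²_Task 6 = ((18−6)/6)² = 4.000
te_Task 7 = (4 + 4·6 + 20)/6 = 48/6 = 8; σ²_Task 7 = ((20−4)/6)² = 7.111
te_Task 8 = (2 + 4·3 + 4)/6 = 18/6 = 3; σ²_Task 8 = ((4−2)/6)² = 0.111

Forward pass:
ES_Task 1 = 0; EF_Task 1 = 6
ES_Task 2 = 0; EF_Task 2 = 6
ES_Task 3 = 6; EF_Task 3 = 6+14 = 20
ES_Task 4 = 6; EF_Task 4 = 6+14 = 20
ES_Task 5 = 6; EF_Task 5 = 6+3 = 9
ES_Task 6 = 9; EF_Task 6 = 9+12 = 21
ES_Task 7 = max(EF_Task 1=6, EF_Task 5=9) = 9; EF_Task 7 = 9+8 = 17
ES_Task 8 = max(EF_Task 1=6, EF_Task 3=20, EF_Task 4=20, EF_Task 6=21, EF_Task 7=17) = 21; EF_Task 8 = 21+3 = 24
Expected project duration μ = 24 days. Critical path: Task 2 → Task 5 → Task 6 → Task 8.

Variance along critical path = 2.778 + 0.111 + 4.000 + 0.111 = 7.000; σ = 2.646 days.
D = μ + z·σ = 24 + 2.326·2.646 = 30.2 days

30.2 days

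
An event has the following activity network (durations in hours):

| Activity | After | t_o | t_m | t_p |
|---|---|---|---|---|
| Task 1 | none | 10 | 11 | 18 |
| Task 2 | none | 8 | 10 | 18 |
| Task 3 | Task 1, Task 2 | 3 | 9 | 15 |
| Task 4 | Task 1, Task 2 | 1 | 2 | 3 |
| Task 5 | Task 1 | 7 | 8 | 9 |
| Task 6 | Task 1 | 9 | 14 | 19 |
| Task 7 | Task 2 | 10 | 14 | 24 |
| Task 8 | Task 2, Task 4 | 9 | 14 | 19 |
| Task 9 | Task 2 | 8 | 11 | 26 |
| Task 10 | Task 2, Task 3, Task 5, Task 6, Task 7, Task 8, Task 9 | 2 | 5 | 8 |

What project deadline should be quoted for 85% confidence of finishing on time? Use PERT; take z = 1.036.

35.5 hours

te_Task 1 = (10 + 4·11 + 18)/6 = 72/6 = 12; σ²_Task 1 = ((18−10)/6)² = 1.778
te_Task 2 = (8 + 4·10 + 18)/6 = 66/6 = 11; σ²_Task 2 = ((18−8)/6)² = 2.778
te_Task 3 = (3 + 4·9 + 15)/6 = 54/6 = 9; σ²_Task 3 = ((15−3)/6)² = 4.000
te_Task 4 = (1 + 4·2 + 3)/6 = 12/6 = 2; σ²_Task 4 = ((3−1)/6)² = 0.111
te_Task 5 = (7 + 4·8 + 9)/6 = 48/6 = 8; σ²_Task 5 = ((9−7)/6)² = 0.111
te_Task 6 = (9 + 4·14 + 19)/6 = 84/6 = 14; σ²_Task 6 = ((19−9)/6)² = 2.778
te_Task 7 = (10 + 4·14 + 24)/6 = 90/6 = 15; σ²_Task 7 = ((24−10)/6)² = 5.444
te_Task 8 = (9 + 4·14 + 19)/6 = 84/6 = 14; σ²_Task 8 = ((19−9)/6)² = 2.778
te_Task 9 = (8 + 4·11 + 26)/6 = 78/6 = 13; σ²_Task 9 = ((26−8)/6)² = 9.000
te_Task 10 = (2 + 4·5 + 8)/6 = 30/6 = 5; σ²_Task 10 = ((8−2)/6)² = 1.000

Forward pass:
ES_Task 1 = 0; EF_Task 1 = 12
ES_Task 2 = 0; EF_Task 2 = 11
ES_Task 3 = max(EF_Task 1=12, EF_Task 2=11) = 12; EF_Task 3 = 12+9 = 21
ES_Task 4 = max(EF_Task 1=12, EF_Task 2=11) = 12; EF_Task 4 = 12+2 = 14
ES_Task 5 = 12; EF_Task 5 = 12+8 = 20
ES_Task 6 = 12; EF_Task 6 = 12+14 = 26
ES_Task 7 = 11; EF_Task 7 = 11+15 = 26
ES_Task 8 = max(EF_Task 2=11, EF_Task 4=14) = 14; EF_Task 8 = 14+14 = 28
ES_Task 9 = 11; EF_Task 9 = 11+13 = 24
ES_Task 10 = max(EF_Task 2=11, EF_Task 3=21, EF_Task 5=20, EF_Task 6=26, EF_Task 7=26, EF_Task 8=28, EF_Task 9=24) = 28; EF_Task 10 = 28+5 = 33
Expected project duration μ = 33 hours. Critical path: Task 1 → Task 4 → Task 8 → Task 10.

Variance along critical path = 1.778 + 0.111 + 2.778 + 1.000 = 5.667; σ = 2.380 hours.
D = μ + z·σ = 33 + 1.036·2.380 = 35.5 hours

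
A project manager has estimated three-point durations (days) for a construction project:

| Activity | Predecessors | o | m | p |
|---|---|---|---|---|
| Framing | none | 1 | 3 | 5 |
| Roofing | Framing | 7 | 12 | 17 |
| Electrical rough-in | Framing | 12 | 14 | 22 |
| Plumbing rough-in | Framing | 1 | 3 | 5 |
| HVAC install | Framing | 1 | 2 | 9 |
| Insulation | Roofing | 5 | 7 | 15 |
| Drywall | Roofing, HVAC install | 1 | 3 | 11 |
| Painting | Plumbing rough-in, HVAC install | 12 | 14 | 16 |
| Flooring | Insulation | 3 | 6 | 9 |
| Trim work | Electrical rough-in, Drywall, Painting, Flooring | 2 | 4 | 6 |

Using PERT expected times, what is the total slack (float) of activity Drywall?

te_Framing = (1 + 4·3 + 5)/6 = 18/6 = 3
te_Roofing = (7 + 4·12 + 17)/6 = 72/6 = 12
te_Electrical rough-in = (12 + 4·14 + 22)/6 = 90/6 = 15
te_Plumbing rough-in = (1 + 4·3 + 5)/6 = 18/6 = 3
te_HVAC install = (1 + 4·2 + 9)/6 = 18/6 = 3
te_Insulation = (5 + 4·7 + 15)/6 = 48/6 = 8
te_Drywall = (1 + 4·3 + 11)/6 = 24/6 = 4
te_Painting = (12 + 4·14 + 16)/6 = 84/6 = 14
te_Flooring = (3 + 4·6 + 9)/6 = 36/6 = 6
te_Trim work = (2 + 4·4 + 6)/6 = 24/6 = 4

Forward pass:
ES_Framing = 0; EF_Framing = 3
ES_Roofing = 3; EF_Roofing = 3+12 = 15
ES_Electrical rough-in = 3; EF_Electrical rough-in = 3+15 = 18
ES_Plumbing rough-in = 3; EF_Plumbing rough-in = 3+3 = 6
ES_HVAC install = 3; EF_HVAC install = 3+3 = 6
ES_Insulation = 15; EF_Insulation = 15+8 = 23
ES_Drywall = max(EF_Roofing=15, EF_HVAC install=6) = 15; EF_Drywall = 15+4 = 19
ES_Painting = max(EF_Plumbing rough-in=6, EF_HVAC install=6) = 6; EF_Painting = 6+14 = 20
ES_Flooring = 23; EF_Flooring = 23+6 = 29
ES_Trim work = max(EF_Electrical rough-in=18, EF_Drywall=19, EF_Painting=20, EF_Flooring=29) = 29; EF_Trim work = 29+4 = 33
Expected project duration μ = 33 days. Critical path: Framing → Roofing → Insulation → Flooring → Trim work.

Backward pass:
LF_Trim work = 33; LS_Trim work = 33−4 = 29
LF_Flooring = LS_Trim work = 29; LS_Flooring = 29−6 = 23
LF_Painting = LS_Trim work = 29; LS_Painting = 29−14 = 15
LF_Drywall = LS_Trim work = 29; LS_Drywall = 29−4 = 25
LF_Insulation = LS_Flooring = 23; LS_Insulation = 23−8 = 15
LF_HVAC install = min(LS_Drywall=25, LS_Painting=15) = 15; LS_HVAC install = 15−3 = 12
LF_Plumbing rough-in = LS_Painting = 15; LS_Plumbing rough-in = 15−3 = 12
LF_Electrical rough-in = LS_Trim work = 29; LS_Electrical rough-in = 29−15 = 14
LF_Roofing = min(LS_Insulation=15, LS_Drywall=25) = 15; LS_Roofing = 15−12 = 3
LF_Framing = min(LS_Roofing=3, LS_Electrical rough-in=14, LS_Plumbing rough-in=12, LS_HVAC install=12) = 3; LS_Framing = 3−3 = 0
Slack_Drywall = LS_Drywall − ES_Drywall = 25 − 15 = 10

10 days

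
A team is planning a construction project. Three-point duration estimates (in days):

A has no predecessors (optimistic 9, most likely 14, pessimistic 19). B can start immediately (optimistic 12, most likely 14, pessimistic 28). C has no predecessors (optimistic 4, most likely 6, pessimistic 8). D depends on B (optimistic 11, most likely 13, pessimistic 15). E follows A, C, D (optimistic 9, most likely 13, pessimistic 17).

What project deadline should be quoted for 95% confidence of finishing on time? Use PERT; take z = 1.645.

47.0 days

te_A = (9 + 4·14 + 19)/6 = 84/6 = 14; σ²_A = ((19−9)/6)² = 2.778
te_B = (12 + 4·14 + 28)/6 = 96/6 = 16; σ²_B = ((28−12)/6)² = 7.111
te_C = (4 + 4·6 + 8)/6 = 36/6 = 6; σ²_C = ((8−4)/6)² = 0.444
te_D = (11 + 4·13 + 15)/6 = 78/6 = 13; σ²_D = ((15−11)/6)² = 0.444
te_E = (9 + 4·13 + 17)/6 = 78/6 = 13; σ²_E = ((17−9)/6)² = 1.778

Forward pass:
ES_A = 0; EF_A = 14
ES_B = 0; EF_B = 16
ES_C = 0; EF_C = 6
ES_D = 16; EF_D = 16+13 = 29
ES_E = max(EF_A=14, EF_C=6, EF_D=29) = 29; EF_E = 29+13 = 42
Expected project duration μ = 42 days. Critical path: B → D → E.

Variance along critical path = 7.111 + 0.444 + 1.778 = 9.333; σ = 3.055 days.
D = μ + z·σ = 42 + 1.645·3.055 = 47.0 days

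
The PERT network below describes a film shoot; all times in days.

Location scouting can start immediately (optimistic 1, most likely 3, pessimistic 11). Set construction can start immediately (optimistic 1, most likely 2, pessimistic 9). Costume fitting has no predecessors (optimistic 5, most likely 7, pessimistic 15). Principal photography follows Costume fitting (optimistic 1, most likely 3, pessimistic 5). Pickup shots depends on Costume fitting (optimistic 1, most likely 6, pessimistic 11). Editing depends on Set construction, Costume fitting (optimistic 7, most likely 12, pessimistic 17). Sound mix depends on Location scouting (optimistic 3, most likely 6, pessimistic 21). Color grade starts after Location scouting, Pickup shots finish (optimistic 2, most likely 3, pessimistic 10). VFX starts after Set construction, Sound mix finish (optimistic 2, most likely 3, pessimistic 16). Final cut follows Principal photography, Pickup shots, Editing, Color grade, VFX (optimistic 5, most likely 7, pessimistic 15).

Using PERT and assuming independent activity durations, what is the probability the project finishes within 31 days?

0.851

te_Location scouting = (1 + 4·3 + 11)/6 = 24/6 = 4; σ²_Location scouting = ((11−1)/6)² = 2.778
te_Set construction = (1 + 4·2 + 9)/6 = 18/6 = 3; σ²_Set construction = ((9−1)/6)² = 1.778
te_Costume fitting = (5 + 4·7 + 15)/6 = 48/6 = 8; σ²_Costume fitting = ((15−5)/6)² = 2.778
te_Principal photography = (1 + 4·3 + 5)/6 = 18/6 = 3; σ²_Principal photography = ((5−1)/6)² = 0.444
te_Pickup shots = (1 + 4·6 + 11)/6 = 36/6 = 6; σ²_Pickup shots = ((11−1)/6)² = 2.778
te_Editing = (7 + 4·12 + 17)/6 = 72/6 = 12; σ²_Editing = ((17−7)/6)² = 2.778
te_Sound mix = (3 + 4·6 + 21)/6 = 48/6 = 8; σ²_Sound mix = ((21−3)/6)² = 9.000
te_Color grade = (2 + 4·3 + 10)/6 = 24/6 = 4; σ²_Color grade = ((10−2)/6)² = 1.778
te_VFX = (2 + 4·3 + 16)/6 = 30/6 = 5; σ²_VFX = ((16−2)/6)² = 5.444
te_Final cut = (5 + 4·7 + 15)/6 = 48/6 = 8; σ²_Final cut = ((15−5)/6)² = 2.778

Forward pass:
ES_Location scouting = 0; EF_Location scouting = 4
ES_Set construction = 0; EF_Set construction = 3
ES_Costume fitting = 0; EF_Costume fitting = 8
ES_Principal photography = 8; EF_Principal photography = 8+3 = 11
ES_Pickup shots = 8; EF_Pickup shots = 8+6 = 14
ES_Editing = max(EF_Set construction=3, EF_Costume fitting=8) = 8; EF_Editing = 8+12 = 20
ES_Sound mix = 4; EF_Sound mix = 4+8 = 12
ES_Color grade = max(EF_Location scouting=4, EF_Pickup shots=14) = 14; EF_Color grade = 14+4 = 18
ES_VFX = max(EF_Set construction=3, EF_Sound mix=12) = 12; EF_VFX = 12+5 = 17
ES_Final cut = max(EF_Principal photography=11, EF_Pickup shots=14, EF_Editing=20, EF_Color grade=18, EF_VFX=17) = 20; EF_Final cut = 20+8 = 28
Expected project duration μ = 28 days. Critical path: Costume fitting → Editing → Final cut.

Variance along critical path = 2.778 + 2.778 + 2.778 = 8.333; σ = √8.333 = 2.887 days.
Z = (31 − 28) / 2.887 = 1.039
P(T ≤ 31) = Φ(1.039) ≈ 0.851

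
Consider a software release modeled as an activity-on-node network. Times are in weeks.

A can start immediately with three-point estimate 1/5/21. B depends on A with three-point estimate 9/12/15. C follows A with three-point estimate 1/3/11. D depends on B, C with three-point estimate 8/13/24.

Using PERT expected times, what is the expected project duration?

33 weeks

te_A = (1 + 4·5 + 21)/6 = 42/6 = 7
te_B = (9 + 4·12 + 15)/6 = 72/6 = 12
te_C = (1 + 4·3 + 11)/6 = 24/6 = 4
te_D = (8 + 4·13 + 24)/6 = 84/6 = 14

Forward pass:
ES_A = 0; EF_A = 7
ES_B = 7; EF_B = 7+12 = 19
ES_C = 7; EF_C = 7+4 = 11
ES_D = max(EF_B=19, EF_C=11) = 19; EF_D = 19+14 = 33
Expected project duration μ = 33 weeks. Critical path: A → B → D.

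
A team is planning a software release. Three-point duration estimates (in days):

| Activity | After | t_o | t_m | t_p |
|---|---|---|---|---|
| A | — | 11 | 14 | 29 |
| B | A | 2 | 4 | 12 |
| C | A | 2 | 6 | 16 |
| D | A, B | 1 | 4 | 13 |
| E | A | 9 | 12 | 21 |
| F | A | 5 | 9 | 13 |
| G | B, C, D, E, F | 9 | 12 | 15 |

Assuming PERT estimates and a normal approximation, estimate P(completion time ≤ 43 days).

te_A = (11 + 4·14 + 29)/6 = 96/6 = 16; σ²_A = ((29−11)/6)² = 9.000
te_B = (2 + 4·4 + 12)/6 = 30/6 = 5; σ²_B = ((12−2)/6)² = 2.778
te_C = (2 + 4·6 + 16)/6 = 42/6 = 7; σ²_C = ((16−2)/6)² = 5.444
te_D = (1 + 4·4 + 13)/6 = 30/6 = 5; σ²_D = ((13−1)/6)² = 4.000
te_E = (9 + 4·12 + 21)/6 = 78/6 = 13; σ²_E = ((21−9)/6)² = 4.000
te_F = (5 + 4·9 + 13)/6 = 54/6 = 9; σ²_F = ((13−5)/6)² = 1.778
te_G = (9 + 4·12 + 15)/6 = 72/6 = 12; σ²_G = ((15−9)/6)² = 1.000

Forward pass:
ES_A = 0; EF_A = 16
ES_B = 16; EF_B = 16+5 = 21
ES_C = 16; EF_C = 16+7 = 23
ES_D = max(EF_A=16, EF_B=21) = 21; EF_D = 21+5 = 26
ES_E = 16; EF_E = 16+13 = 29
ES_F = 16; EF_F = 16+9 = 25
ES_G = max(EF_B=21, EF_C=23, EF_D=26, EF_E=29, EF_F=25) = 29; EF_G = 29+12 = 41
Expected project duration μ = 41 days. Critical path: A → E → G.

Variance along critical path = 9.000 + 4.000 + 1.000 = 14.000; σ = √14.000 = 3.742 days.
Z = (43 − 41) / 3.742 = 0.535
P(T ≤ 43) = Φ(0.535) ≈ 0.704

0.704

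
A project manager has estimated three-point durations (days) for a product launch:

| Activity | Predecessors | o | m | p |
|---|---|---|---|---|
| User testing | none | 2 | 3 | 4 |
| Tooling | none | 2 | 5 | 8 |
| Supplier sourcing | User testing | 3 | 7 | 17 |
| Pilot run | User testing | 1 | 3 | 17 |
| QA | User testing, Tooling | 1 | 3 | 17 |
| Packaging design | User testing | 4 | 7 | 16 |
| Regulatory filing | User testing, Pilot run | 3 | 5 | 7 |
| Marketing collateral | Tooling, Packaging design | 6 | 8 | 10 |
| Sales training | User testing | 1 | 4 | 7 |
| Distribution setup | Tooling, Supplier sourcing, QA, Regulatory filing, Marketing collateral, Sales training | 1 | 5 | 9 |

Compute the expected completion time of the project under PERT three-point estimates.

24 days

te_User testing = (2 + 4·3 + 4)/6 = 18/6 = 3
te_Tooling = (2 + 4·5 + 8)/6 = 30/6 = 5
te_Supplier sourcing = (3 + 4·7 + 17)/6 = 48/6 = 8
te_Pilot run = (1 + 4·3 + 17)/6 = 30/6 = 5
te_QA = (1 + 4·3 + 17)/6 = 30/6 = 5
te_Packaging design = (4 + 4·7 + 16)/6 = 48/6 = 8
te_Regulatory filing = (3 + 4·5 + 7)/6 = 30/6 = 5
te_Marketing collateral = (6 + 4·8 + 10)/6 = 48/6 = 8
te_Sales training = (1 + 4·4 + 7)/6 = 24/6 = 4
te_Distribution setup = (1 + 4·5 + 9)/6 = 30/6 = 5

Forward pass:
ES_User testing = 0; EF_User testing = 3
ES_Tooling = 0; EF_Tooling = 5
ES_Supplier sourcing = 3; EF_Supplier sourcing = 3+8 = 11
ES_Pilot run = 3; EF_Pilot run = 3+5 = 8
ES_QA = max(EF_User testing=3, EF_Tooling=5) = 5; EF_QA = 5+5 = 10
ES_Packaging design = 3; EF_Packaging design = 3+8 = 11
ES_Regulatory filing = max(EF_User testing=3, EF_Pilot run=8) = 8; EF_Regulatory filing = 8+5 = 13
ES_Marketing collateral = max(EF_Tooling=5, EF_Packaging design=11) = 11; EF_Marketing collateral = 11+8 = 19
ES_Sales training = 3; EF_Sales training = 3+4 = 7
ES_Distribution setup = max(EF_Tooling=5, EF_Supplier sourcing=11, EF_QA=10, EF_Regulatory filing=13, EF_Marketing collateral=19, EF_Sales training=7) = 19; EF_Distribution setup = 19+5 = 24
Expected project duration μ = 24 days. Critical path: User testing → Packaging design → Marketing collateral → Distribution setup.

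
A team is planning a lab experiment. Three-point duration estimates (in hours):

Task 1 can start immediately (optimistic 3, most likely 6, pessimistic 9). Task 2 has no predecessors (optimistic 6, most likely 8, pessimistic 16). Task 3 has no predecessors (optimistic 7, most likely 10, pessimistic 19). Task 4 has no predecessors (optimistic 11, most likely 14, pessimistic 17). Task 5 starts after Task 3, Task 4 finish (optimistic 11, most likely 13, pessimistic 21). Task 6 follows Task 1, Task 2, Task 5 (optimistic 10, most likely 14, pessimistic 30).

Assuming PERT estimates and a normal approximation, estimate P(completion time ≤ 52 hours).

0.981

te_Task 1 = (3 + 4·6 + 9)/6 = 36/6 = 6; σ²_Task 1 = ((9−3)/6)² = 1.000
te_Task 2 = (6 + 4·8 + 16)/6 = 54/6 = 9; σ²_Task 2 = ((16−6)/6)² = 2.778
te_Task 3 = (7 + 4·10 + 19)/6 = 66/6 = 11; σ²_Task 3 = ((19−7)/6)² = 4.000
te_Task 4 = (11 + 4·14 + 17)/6 = 84/6 = 14; σ²_Task 4 = ((17−11)/6)² = 1.000
te_Task 5 = (11 + 4·13 + 21)/6 = 84/6 = 14; σ²_Task 5 = ((21−11)/6)² = 2.778
te_Task 6 = (10 + 4·14 + 30)/6 = 96/6 = 16; σ²_Task 6 = ((30−10)/6)² = 11.111

Forward pass:
ES_Task 1 = 0; EF_Task 1 = 6
ES_Task 2 = 0; EF_Task 2 = 9
ES_Task 3 = 0; EF_Task 3 = 11
ES_Task 4 = 0; EF_Task 4 = 14
ES_Task 5 = max(EF_Task 3=11, EF_Task 4=14) = 14; EF_Task 5 = 14+14 = 28
ES_Task 6 = max(EF_Task 1=6, EF_Task 2=9, EF_Task 5=28) = 28; EF_Task 6 = 28+16 = 44
Expected project duration μ = 44 hours. Critical path: Task 4 → Task 5 → Task 6.

Variance along critical path = 1.000 + 2.778 + 11.111 = 14.889; σ = √14.889 = 3.859 hours.
Z = (52 − 44) / 3.859 = 2.073
P(T ≤ 52) = Φ(2.073) ≈ 0.981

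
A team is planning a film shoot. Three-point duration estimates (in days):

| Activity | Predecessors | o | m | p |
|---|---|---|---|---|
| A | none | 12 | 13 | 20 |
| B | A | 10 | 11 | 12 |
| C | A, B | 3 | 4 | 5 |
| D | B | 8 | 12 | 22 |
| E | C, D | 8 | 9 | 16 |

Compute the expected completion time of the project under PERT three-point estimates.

48 days

te_A = (12 + 4·13 + 20)/6 = 84/6 = 14
te_B = (10 + 4·11 + 12)/6 = 66/6 = 11
te_C = (3 + 4·4 + 5)/6 = 24/6 = 4
te_D = (8 + 4·12 + 22)/6 = 78/6 = 13
te_E = (8 + 4·9 + 16)/6 = 60/6 = 10

Forward pass:
ES_A = 0; EF_A = 14
ES_B = 14; EF_B = 14+11 = 25
ES_C = max(EF_A=14, EF_B=25) = 25; EF_C = 25+4 = 29
ES_D = 25; EF_D = 25+13 = 38
ES_E = max(EF_C=29, EF_D=38) = 38; EF_E = 38+10 = 48
Expected project duration μ = 48 days. Critical path: A → B → D → E.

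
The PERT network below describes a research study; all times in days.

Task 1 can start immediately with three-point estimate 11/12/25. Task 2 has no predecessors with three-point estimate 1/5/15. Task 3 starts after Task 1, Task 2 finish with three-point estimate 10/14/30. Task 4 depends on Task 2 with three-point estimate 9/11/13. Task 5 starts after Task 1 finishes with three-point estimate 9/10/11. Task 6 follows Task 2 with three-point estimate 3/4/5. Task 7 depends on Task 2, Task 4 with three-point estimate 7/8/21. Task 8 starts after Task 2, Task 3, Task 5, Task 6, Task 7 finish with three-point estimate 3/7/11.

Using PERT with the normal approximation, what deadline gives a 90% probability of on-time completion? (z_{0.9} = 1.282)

te_Task 1 = (11 + 4·12 + 25)/6 = 84/6 = 14; σ²_Task 1 = ((25−11)/6)² = 5.444
te_Task 2 = (1 + 4·5 + 15)/6 = 36/6 = 6; σ²_Task 2 = ((15−1)/6)² = 5.444
te_Task 3 = (10 + 4·14 + 30)/6 = 96/6 = 16; σ²_Task 3 = ((30−10)/6)² = 11.111
te_Task 4 = (9 + 4·11 + 13)/6 = 66/6 = 11; σ²_Task 4 = ((13−9)/6)² = 0.444
te_Task 5 = (9 + 4·10 + 11)/6 = 60/6 = 10; σ²_Task 5 = ((11−9)/6)² = 0.111
te_Task 6 = (3 + 4·4 + 5)/6 = 24/6 = 4; σ²_Task 6 = ((5−3)/6)² = 0.111
te_Task 7 = (7 + 4·8 + 21)/6 = 60/6 = 10; σ²_Task 7 = ((21−7)/6)² = 5.444
te_Task 8 = (3 + 4·7 + 11)/6 = 42/6 = 7; σ²_Task 8 = ((11−3)/6)² = 1.778

Forward pass:
ES_Task 1 = 0; EF_Task 1 = 14
ES_Task 2 = 0; EF_Task 2 = 6
ES_Task 3 = max(EF_Task 1=14, EF_Task 2=6) = 14; EF_Task 3 = 14+16 = 30
ES_Task 4 = 6; EF_Task 4 = 6+11 = 17
ES_Task 5 = 14; EF_Task 5 = 14+10 = 24
ES_Task 6 = 6; EF_Task 6 = 6+4 = 10
ES_Task 7 = max(EF_Task 2=6, EF_Task 4=17) = 17; EF_Task 7 = 17+10 = 27
ES_Task 8 = max(EF_Task 2=6, EF_Task 3=30, EF_Task 5=24, EF_Task 6=10, EF_Task 7=27) = 30; EF_Task 8 = 30+7 = 37
Expected project duration μ = 37 days. Critical path: Task 1 → Task 3 → Task 8.

Variance along critical path = 5.444 + 11.111 + 1.778 = 18.333; σ = 4.282 days.
D = μ + z·σ = 37 + 1.282·4.282 = 42.5 days

42.5 days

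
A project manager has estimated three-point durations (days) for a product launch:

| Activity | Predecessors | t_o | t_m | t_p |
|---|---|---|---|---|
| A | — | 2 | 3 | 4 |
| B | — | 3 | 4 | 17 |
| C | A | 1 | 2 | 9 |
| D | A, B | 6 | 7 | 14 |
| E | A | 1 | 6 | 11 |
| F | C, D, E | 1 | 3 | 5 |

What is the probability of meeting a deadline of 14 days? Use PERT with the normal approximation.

0.139

te_A = (2 + 4·3 + 4)/6 = 18/6 = 3; σ²_A = ((4−2)/6)² = 0.111
te_B = (3 + 4·4 + 17)/6 = 36/6 = 6; σ²_B = ((17−3)/6)² = 5.444
te_C = (1 + 4·2 + 9)/6 = 18/6 = 3; σ²_C = ((9−1)/6)² = 1.778
te_D = (6 + 4·7 + 14)/6 = 48/6 = 8; σ²_D = ((14−6)/6)² = 1.778
te_E = (1 + 4·6 + 11)/6 = 36/6 = 6; σ²_E = ((11−1)/6)² = 2.778
te_F = (1 + 4·3 + 5)/6 = 18/6 = 3; σ²_F = ((5−1)/6)² = 0.444

Forward pass:
ES_A = 0; EF_A = 3
ES_B = 0; EF_B = 6
ES_C = 3; EF_C = 3+3 = 6
ES_D = max(EF_A=3, EF_B=6) = 6; EF_D = 6+8 = 14
ES_E = 3; EF_E = 3+6 = 9
ES_F = max(EF_C=6, EF_D=14, EF_E=9) = 14; EF_F = 14+3 = 17
Expected project duration μ = 17 days. Critical path: B → D → F.

Variance along critical path = 5.444 + 1.778 + 0.444 = 7.667; σ = √7.667 = 2.769 days.
Z = (14 − 17) / 2.769 = -1.083
P(T ≤ 14) = Φ(-1.083) ≈ 0.139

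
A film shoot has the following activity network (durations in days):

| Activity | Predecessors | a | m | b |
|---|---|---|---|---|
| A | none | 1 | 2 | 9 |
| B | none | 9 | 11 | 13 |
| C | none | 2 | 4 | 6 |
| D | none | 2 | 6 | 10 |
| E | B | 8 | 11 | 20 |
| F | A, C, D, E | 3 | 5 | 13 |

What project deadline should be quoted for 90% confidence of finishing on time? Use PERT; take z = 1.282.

te_A = (1 + 4·2 + 9)/6 = 18/6 = 3; σ²_A = ((9−1)/6)² = 1.778
te_B = (9 + 4·11 + 13)/6 = 66/6 = 11; σ²_B = ((13−9)/6)² = 0.444
te_C = (2 + 4·4 + 6)/6 = 24/6 = 4; σ²_C = ((6−2)/6)² = 0.444
te_D = (2 + 4·6 + 10)/6 = 36/6 = 6; σ²_D = ((10−2)/6)² = 1.778
te_E = (8 + 4·11 + 20)/6 = 72/6 = 12; σ²_E = ((20−8)/6)² = 4.000
te_F = (3 + 4·5 + 13)/6 = 36/6 = 6; σ²_F = ((13−3)/6)² = 2.778

Forward pass:
ES_A = 0; EF_A = 3
ES_B = 0; EF_B = 11
ES_C = 0; EF_C = 4
ES_D = 0; EF_D = 6
ES_E = 11; EF_E = 11+12 = 23
ES_F = max(EF_A=3, EF_C=4, EF_D=6, EF_E=23) = 23; EF_F = 23+6 = 29
Expected project duration μ = 29 days. Critical path: B → E → F.

Variance along critical path = 0.444 + 4.000 + 2.778 = 7.222; σ = 2.687 days.
D = μ + z·σ = 29 + 1.282·2.687 = 32.4 days

32.4 days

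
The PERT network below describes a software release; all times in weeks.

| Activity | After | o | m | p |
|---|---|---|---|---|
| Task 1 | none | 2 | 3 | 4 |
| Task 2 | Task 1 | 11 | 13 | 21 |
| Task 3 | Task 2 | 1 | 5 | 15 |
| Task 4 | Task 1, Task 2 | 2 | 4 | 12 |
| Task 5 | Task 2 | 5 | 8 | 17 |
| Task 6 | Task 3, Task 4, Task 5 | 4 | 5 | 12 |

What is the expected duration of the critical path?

32 weeks

te_Task 1 = (2 + 4·3 + 4)/6 = 18/6 = 3
te_Task 2 = (11 + 4·13 + 21)/6 = 84/6 = 14
te_Task 3 = (1 + 4·5 + 15)/6 = 36/6 = 6
te_Task 4 = (2 + 4·4 + 12)/6 = 30/6 = 5
te_Task 5 = (5 + 4·8 + 17)/6 = 54/6 = 9
te_Task 6 = (4 + 4·5 + 12)/6 = 36/6 = 6

Forward pass:
ES_Task 1 = 0; EF_Task 1 = 3
ES_Task 2 = 3; EF_Task 2 = 3+14 = 17
ES_Task 3 = 17; EF_Task 3 = 17+6 = 23
ES_Task 4 = max(EF_Task 1=3, EF_Task 2=17) = 17; EF_Task 4 = 17+5 = 22
ES_Task 5 = 17; EF_Task 5 = 17+9 = 26
ES_Task 6 = max(EF_Task 3=23, EF_Task 4=22, EF_Task 5=26) = 26; EF_Task 6 = 26+6 = 32
Expected project duration μ = 32 weeks. Critical path: Task 1 → Task 2 → Task 5 → Task 6.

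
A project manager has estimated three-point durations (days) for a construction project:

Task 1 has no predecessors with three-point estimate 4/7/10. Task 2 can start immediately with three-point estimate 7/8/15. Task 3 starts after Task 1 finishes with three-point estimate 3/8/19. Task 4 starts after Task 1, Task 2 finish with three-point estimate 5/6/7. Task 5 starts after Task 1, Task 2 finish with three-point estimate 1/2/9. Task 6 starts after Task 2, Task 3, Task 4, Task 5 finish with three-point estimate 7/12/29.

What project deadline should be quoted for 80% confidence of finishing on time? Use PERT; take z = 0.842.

33.9 days

te_Task 1 = (4 + 4·7 + 10)/6 = 42/6 = 7; σ²_Task 1 = ((10−4)/6)² = 1.000
te_Task 2 = (7 + 4·8 + 15)/6 = 54/6 = 9; σ²_Task 2 = ((15−7)/6)² = 1.778
te_Task 3 = (3 + 4·8 + 19)/6 = 54/6 = 9; σ²_Task 3 = ((19−3)/6)² = 7.111
te_Task 4 = (5 + 4·6 + 7)/6 = 36/6 = 6; σ²_Task 4 = ((7−5)/6)² = 0.111
te_Task 5 = (1 + 4·2 + 9)/6 = 18/6 = 3; σ²_Task 5 = ((9−1)/6)² = 1.778
te_Task 6 = (7 + 4·12 + 29)/6 = 84/6 = 14; σ²_Task 6 = ((29−7)/6)² = 13.444

Forward pass:
ES_Task 1 = 0; EF_Task 1 = 7
ES_Task 2 = 0; EF_Task 2 = 9
ES_Task 3 = 7; EF_Task 3 = 7+9 = 16
ES_Task 4 = max(EF_Task 1=7, EF_Task 2=9) = 9; EF_Task 4 = 9+6 = 15
ES_Task 5 = max(EF_Task 1=7, EF_Task 2=9) = 9; EF_Task 5 = 9+3 = 12
ES_Task 6 = max(EF_Task 2=9, EF_Task 3=16, EF_Task 4=15, EF_Task 5=12) = 16; EF_Task 6 = 16+14 = 30
Expected project duration μ = 30 days. Critical path: Task 1 → Task 3 → Task 6.

Variance along critical path = 1.000 + 7.111 + 13.444 = 21.556; σ = 4.643 days.
D = μ + z·σ = 30 + 0.842·4.643 = 33.9 days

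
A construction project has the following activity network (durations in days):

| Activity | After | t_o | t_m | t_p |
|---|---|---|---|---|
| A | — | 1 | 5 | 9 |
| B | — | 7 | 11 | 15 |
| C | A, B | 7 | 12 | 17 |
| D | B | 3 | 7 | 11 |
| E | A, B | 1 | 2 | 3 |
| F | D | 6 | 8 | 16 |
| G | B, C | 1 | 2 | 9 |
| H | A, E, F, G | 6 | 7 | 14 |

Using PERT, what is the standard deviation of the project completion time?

te_A = (1 + 4·5 + 9)/6 = 30/6 = 5; σ²_A = ((9−1)/6)² = 1.778
te_B = (7 + 4·11 + 15)/6 = 66/6 = 11; σ²_B = ((15−7)/6)² = 1.778
te_C = (7 + 4·12 + 17)/6 = 72/6 = 12; σ²_C = ((17−7)/6)² = 2.778
te_D = (3 + 4·7 + 11)/6 = 42/6 = 7; σ²_D = ((11−3)/6)² = 1.778
te_E = (1 + 4·2 + 3)/6 = 12/6 = 2; σ²_E = ((3−1)/6)² = 0.111
te_F = (6 + 4·8 + 16)/6 = 54/6 = 9; σ²_F = ((16−6)/6)² = 2.778
te_G = (1 + 4·2 + 9)/6 = 18/6 = 3; σ²_G = ((9−1)/6)² = 1.778
te_H = (6 + 4·7 + 14)/6 = 48/6 = 8; σ²_H = ((14−6)/6)² = 1.778

Forward pass:
ES_A = 0; EF_A = 5
ES_B = 0; EF_B = 11
ES_C = max(EF_A=5, EF_B=11) = 11; EF_C = 11+12 = 23
ES_D = 11; EF_D = 11+7 = 18
ES_E = max(EF_A=5, EF_B=11) = 11; EF_E = 11+2 = 13
ES_F = 18; EF_F = 18+9 = 27
ES_G = max(EF_B=11, EF_C=23) = 23; EF_G = 23+3 = 26
ES_H = max(EF_A=5, EF_E=13, EF_F=27, EF_G=26) = 27; EF_H = 27+8 = 35
Expected project duration μ = 35 days. Critical path: B → D → F → H.

Variance along critical path = 1.778 + 1.778 + 2.778 + 1.778 = 8.111
σ = √8.111 = 2.848 days

2.85 days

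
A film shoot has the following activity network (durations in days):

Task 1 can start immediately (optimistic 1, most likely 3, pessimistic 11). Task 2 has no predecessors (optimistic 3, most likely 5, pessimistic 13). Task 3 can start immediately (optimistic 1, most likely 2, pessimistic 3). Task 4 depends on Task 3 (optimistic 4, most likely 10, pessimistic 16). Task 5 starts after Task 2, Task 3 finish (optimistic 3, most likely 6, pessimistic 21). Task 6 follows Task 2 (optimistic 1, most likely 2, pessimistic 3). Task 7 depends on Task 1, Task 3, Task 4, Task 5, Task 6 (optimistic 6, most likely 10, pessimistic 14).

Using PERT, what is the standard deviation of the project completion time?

3.68 days

te_Task 1 = (1 + 4·3 + 11)/6 = 24/6 = 4; σ²_Task 1 = ((11−1)/6)² = 2.778
te_Task 2 = (3 + 4·5 + 13)/6 = 36/6 = 6; σ²_Task 2 = ((13−3)/6)² = 2.778
te_Task 3 = (1 + 4·2 + 3)/6 = 12/6 = 2; σ²_Task 3 = ((3−1)/6)² = 0.111
te_Task 4 = (4 + 4·10 + 16)/6 = 60/6 = 10; σ²_Task 4 = ((16−4)/6)² = 4.000
te_Task 5 = (3 + 4·6 + 21)/6 = 48/6 = 8; σ²_Task 5 = ((21−3)/6)² = 9.000
te_Task 6 = (1 + 4·2 + 3)/6 = 12/6 = 2; σ²_Task 6 = ((3−1)/6)² = 0.111
te_Task 7 = (6 + 4·10 + 14)/6 = 60/6 = 10; σ²_Task 7 = ((14−6)/6)² = 1.778

Forward pass:
ES_Task 1 = 0; EF_Task 1 = 4
ES_Task 2 = 0; EF_Task 2 = 6
ES_Task 3 = 0; EF_Task 3 = 2
ES_Task 4 = 2; EF_Task 4 = 2+10 = 12
ES_Task 5 = max(EF_Task 2=6, EF_Task 3=2) = 6; EF_Task 5 = 6+8 = 14
ES_Task 6 = 6; EF_Task 6 = 6+2 = 8
ES_Task 7 = max(EF_Task 1=4, EF_Task 3=2, EF_Task 4=12, EF_Task 5=14, EF_Task 6=8) = 14; EF_Task 7 = 14+10 = 24
Expected project duration μ = 24 days. Critical path: Task 2 → Task 5 → Task 7.

Variance along critical path = 2.778 + 9.000 + 1.778 = 13.556
σ = √13.556 = 3.682 days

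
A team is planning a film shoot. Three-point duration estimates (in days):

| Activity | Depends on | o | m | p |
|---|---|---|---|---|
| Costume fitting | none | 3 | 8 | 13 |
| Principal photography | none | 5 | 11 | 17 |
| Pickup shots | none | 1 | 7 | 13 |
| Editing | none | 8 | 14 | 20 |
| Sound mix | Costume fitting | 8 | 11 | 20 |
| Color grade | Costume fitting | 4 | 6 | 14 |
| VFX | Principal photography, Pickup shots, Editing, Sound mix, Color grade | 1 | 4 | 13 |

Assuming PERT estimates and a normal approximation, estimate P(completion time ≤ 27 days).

te_Costume fitting = (3 + 4·8 + 13)/6 = 48/6 = 8; σ²_Costume fitting = ((13−3)/6)² = 2.778
te_Principal photography = (5 + 4·11 + 17)/6 = 66/6 = 11; σ²_Principal photography = ((17−5)/6)² = 4.000
te_Pickup shots = (1 + 4·7 + 13)/6 = 42/6 = 7; σ²_Pickup shots = ((13−1)/6)² = 4.000
te_Editing = (8 + 4·14 + 20)/6 = 84/6 = 14; σ²_Editing = ((20−8)/6)² = 4.000
te_Sound mix = (8 + 4·11 + 20)/6 = 72/6 = 12; σ²_Sound mix = ((20−8)/6)² = 4.000
te_Color grade = (4 + 4·6 + 14)/6 = 42/6 = 7; σ²_Color grade = ((14−4)/6)² = 2.778
te_VFX = (1 + 4·4 + 13)/6 = 30/6 = 5; σ²_VFX = ((13−1)/6)² = 4.000

Forward pass:
ES_Costume fitting = 0; EF_Costume fitting = 8
ES_Principal photography = 0; EF_Principal photography = 11
ES_Pickup shots = 0; EF_Pickup shots = 7
ES_Editing = 0; EF_Editing = 14
ES_Sound mix = 8; EF_Sound mix = 8+12 = 20
ES_Color grade = 8; EF_Color grade = 8+7 = 15
ES_VFX = max(EF_Principal photography=11, EF_Pickup shots=7, EF_Editing=14, EF_Sound mix=20, EF_Color grade=15) = 20; EF_VFX = 20+5 = 25
Expected project duration μ = 25 days. Critical path: Costume fitting → Sound mix → VFX.

Variance along critical path = 2.778 + 4.000 + 4.000 = 10.778; σ = √10.778 = 3.283 days.
Z = (27 − 25) / 3.283 = 0.609
P(T ≤ 27) = Φ(0.609) ≈ 0.729

0.729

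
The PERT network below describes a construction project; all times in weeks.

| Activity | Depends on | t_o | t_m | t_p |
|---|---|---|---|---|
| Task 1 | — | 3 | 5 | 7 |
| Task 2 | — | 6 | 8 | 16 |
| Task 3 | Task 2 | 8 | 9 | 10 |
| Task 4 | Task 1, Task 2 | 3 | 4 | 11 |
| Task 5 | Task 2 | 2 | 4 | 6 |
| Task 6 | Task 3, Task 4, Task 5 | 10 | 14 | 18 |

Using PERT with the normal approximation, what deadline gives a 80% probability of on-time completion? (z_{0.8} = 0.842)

33.8 weeks

te_Task 1 = (3 + 4·5 + 7)/6 = 30/6 = 5; σ²_Task 1 = ((7−3)/6)² = 0.444
te_Task 2 = (6 + 4·8 + 16)/6 = 54/6 = 9; σ²_Task 2 = ((16−6)/6)² = 2.778
te_Task 3 = (8 + 4·9 + 10)/6 = 54/6 = 9; σ²_Task 3 = ((10−8)/6)² = 0.111
te_Task 4 = (3 + 4·4 + 11)/6 = 30/6 = 5; σ²_Task 4 = ((11−3)/6)² = 1.778
te_Task 5 = (2 + 4·4 + 6)/6 = 24/6 = 4; σ²_Task 5 = ((6−2)/6)² = 0.444
te_Task 6 = (10 + 4·14 + 18)/6 = 84/6 = 14; σ²_Task 6 = ((18−10)/6)² = 1.778

Forward pass:
ES_Task 1 = 0; EF_Task 1 = 5
ES_Task 2 = 0; EF_Task 2 = 9
ES_Task 3 = 9; EF_Task 3 = 9+9 = 18
ES_Task 4 = max(EF_Task 1=5, EF_Task 2=9) = 9; EF_Task 4 = 9+5 = 14
ES_Task 5 = 9; EF_Task 5 = 9+4 = 13
ES_Task 6 = max(EF_Task 3=18, EF_Task 4=14, EF_Task 5=13) = 18; EF_Task 6 = 18+14 = 32
Expected project duration μ = 32 weeks. Critical path: Task 2 → Task 3 → Task 6.

Variance along critical path = 2.778 + 0.111 + 1.778 = 4.667; σ = 2.160 weeks.
D = μ + z·σ = 32 + 0.842·2.160 = 33.8 weeks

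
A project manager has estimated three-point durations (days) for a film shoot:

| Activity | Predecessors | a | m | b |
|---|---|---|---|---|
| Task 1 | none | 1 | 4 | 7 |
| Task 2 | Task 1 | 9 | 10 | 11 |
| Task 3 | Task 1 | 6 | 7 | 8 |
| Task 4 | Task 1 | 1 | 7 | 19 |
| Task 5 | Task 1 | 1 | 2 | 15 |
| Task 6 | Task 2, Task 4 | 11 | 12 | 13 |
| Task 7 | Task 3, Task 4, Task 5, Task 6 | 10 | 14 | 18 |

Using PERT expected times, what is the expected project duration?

te_Task 1 = (1 + 4·4 + 7)/6 = 24/6 = 4
te_Task 2 = (9 + 4·10 + 11)/6 = 60/6 = 10
te_Task 3 = (6 + 4·7 + 8)/6 = 42/6 = 7
te_Task 4 = (1 + 4·7 + 19)/6 = 48/6 = 8
te_Task 5 = (1 + 4·2 + 15)/6 = 24/6 = 4
te_Task 6 = (11 + 4·12 + 13)/6 = 72/6 = 12
te_Task 7 = (10 + 4·14 + 18)/6 = 84/6 = 14

Forward pass:
ES_Task 1 = 0; EF_Task 1 = 4
ES_Task 2 = 4; EF_Task 2 = 4+10 = 14
ES_Task 3 = 4; EF_Task 3 = 4+7 = 11
ES_Task 4 = 4; EF_Task 4 = 4+8 = 12
ES_Task 5 = 4; EF_Task 5 = 4+4 = 8
ES_Task 6 = max(EF_Task 2=14, EF_Task 4=12) = 14; EF_Task 6 = 14+12 = 26
ES_Task 7 = max(EF_Task 3=11, EF_Task 4=12, EF_Task 5=8, EF_Task 6=26) = 26; EF_Task 7 = 26+14 = 40
Expected project duration μ = 40 days. Critical path: Task 1 → Task 2 → Task 6 → Task 7.

40 days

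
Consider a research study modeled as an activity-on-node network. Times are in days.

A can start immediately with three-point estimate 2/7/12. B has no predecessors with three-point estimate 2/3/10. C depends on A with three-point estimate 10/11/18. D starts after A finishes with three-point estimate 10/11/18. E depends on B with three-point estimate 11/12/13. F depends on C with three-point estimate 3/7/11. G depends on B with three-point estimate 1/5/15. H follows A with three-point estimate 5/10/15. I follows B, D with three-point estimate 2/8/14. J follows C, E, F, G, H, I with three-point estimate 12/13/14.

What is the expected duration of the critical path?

te_A = (2 + 4·7 + 12)/6 = 42/6 = 7
te_B = (2 + 4·3 + 10)/6 = 24/6 = 4
te_C = (10 + 4·11 + 18)/6 = 72/6 = 12
te_D = (10 + 4·11 + 18)/6 = 72/6 = 12
te_E = (11 + 4·12 + 13)/6 = 72/6 = 12
te_F = (3 + 4·7 + 11)/6 = 42/6 = 7
te_G = (1 + 4·5 + 15)/6 = 36/6 = 6
te_H = (5 + 4·10 + 15)/6 = 60/6 = 10
te_I = (2 + 4·8 + 14)/6 = 48/6 = 8
te_J = (12 + 4·13 + 14)/6 = 78/6 = 13

Forward pass:
ES_A = 0; EF_A = 7
ES_B = 0; EF_B = 4
ES_C = 7; EF_C = 7+12 = 19
ES_D = 7; EF_D = 7+12 = 19
ES_E = 4; EF_E = 4+12 = 16
ES_F = 19; EF_F = 19+7 = 26
ES_G = 4; EF_G = 4+6 = 10
ES_H = 7; EF_H = 7+10 = 17
ES_I = max(EF_B=4, EF_D=19) = 19; EF_I = 19+8 = 27
ES_J = max(EF_C=19, EF_E=16, EF_F=26, EF_G=10, EF_H=17, EF_I=27) = 27; EF_J = 27+13 = 40
Expected project duration μ = 40 days. Critical path: A → D → I → J.

40 days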